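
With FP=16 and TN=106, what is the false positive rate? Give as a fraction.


FPR = FP / (FP + TN) = 16 / 122 = 8/61.

8/61


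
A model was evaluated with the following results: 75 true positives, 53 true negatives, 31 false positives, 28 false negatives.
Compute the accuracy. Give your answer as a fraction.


Accuracy = (TP + TN) / (TP + TN + FP + FN) = (75 + 53) / 187 = 128/187.

128/187


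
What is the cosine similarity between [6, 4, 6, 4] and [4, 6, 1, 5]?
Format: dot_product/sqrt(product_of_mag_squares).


dot = 74. |a|^2 = 104, |b|^2 = 78. cos = 74/sqrt(8112).

74/sqrt(8112)


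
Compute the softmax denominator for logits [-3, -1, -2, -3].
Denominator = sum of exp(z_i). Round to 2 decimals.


Denom = e^-3=0.0498 + e^-1=0.3679 + e^-2=0.1353 + e^-3=0.0498. Sum = 0.6028, which rounds to 0.60.

0.60


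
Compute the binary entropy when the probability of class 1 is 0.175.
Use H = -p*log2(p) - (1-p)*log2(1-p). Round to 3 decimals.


H = -0.175*log2(0.175) - 0.825*log2(0.825) = 0.669.

0.669


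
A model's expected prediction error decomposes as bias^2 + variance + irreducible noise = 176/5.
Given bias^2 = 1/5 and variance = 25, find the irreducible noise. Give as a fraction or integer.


Total error = bias^2 + variance + irreducible noise. So irreducible noise = 176/5 - 1/5 - 25 = 10.

10


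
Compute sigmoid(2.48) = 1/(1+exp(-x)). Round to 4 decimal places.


sigma(2.48) = 1/(1+e^(-2.48)) = 1/(1+0.083743) = 1/1.083743 = 0.9227.

0.9227


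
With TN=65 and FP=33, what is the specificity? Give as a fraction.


Specificity = TN / (TN + FP) = 65 / 98 = 65/98.

65/98


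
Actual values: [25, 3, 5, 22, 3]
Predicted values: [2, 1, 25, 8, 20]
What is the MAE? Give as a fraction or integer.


MAE = (1/5) * (|25-2|=23 + |3-1|=2 + |5-25|=20 + |22-8|=14 + |3-20|=17). Sum = 76. MAE = 76/5.

76/5


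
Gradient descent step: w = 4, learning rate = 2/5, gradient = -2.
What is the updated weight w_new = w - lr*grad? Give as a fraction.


w_new = 4 - 2/5 * -2 = 4 - -4/5 = 24/5.

24/5


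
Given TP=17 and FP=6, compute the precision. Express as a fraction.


Precision = TP / (TP + FP) = 17 / 23 = 17/23.

17/23


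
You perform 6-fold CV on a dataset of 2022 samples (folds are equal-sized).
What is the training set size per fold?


Each validation fold has 2022/6 = 337 samples. Training set = 2022 - 337 = 1685.

1685


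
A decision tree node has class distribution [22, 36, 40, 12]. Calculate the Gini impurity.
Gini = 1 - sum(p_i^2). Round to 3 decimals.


Total = 110. Proportions: 22/110, 36/110, 40/110, 12/110. sum(p_i^2) = 0.2912. Gini = 1 - 0.2912 = 0.7088, which rounds to 0.709.

0.709


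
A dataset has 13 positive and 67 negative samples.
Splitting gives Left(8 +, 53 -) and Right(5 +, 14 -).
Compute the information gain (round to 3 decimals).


H(parent) = 0.6403. H(left) = 0.5606, H(right) = 0.8315. Weighted = (61/80)*0.5606 + (19/80)*0.8315 = 0.6249. IG = 0.6403 - 0.6249 = 0.0154, which rounds to 0.015.

0.015


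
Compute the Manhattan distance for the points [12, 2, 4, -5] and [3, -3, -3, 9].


d = sum of absolute differences: |12-3|=9 + |2--3|=5 + |4--3|=7 + |-5-9|=14 = 35.

35


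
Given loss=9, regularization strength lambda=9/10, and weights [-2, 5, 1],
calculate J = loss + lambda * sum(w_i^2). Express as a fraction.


L2 sq norm = sum(w^2) = 30. J = 9 + 9/10 * 30 = 36.

36


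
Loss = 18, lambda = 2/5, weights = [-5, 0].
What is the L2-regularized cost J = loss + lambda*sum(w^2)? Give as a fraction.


L2 sq norm = sum(w^2) = 25. J = 18 + 2/5 * 25 = 28.

28


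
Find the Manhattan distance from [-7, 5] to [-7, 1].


d = sum of absolute differences: |-7--7|=0 + |5-1|=4 = 4.

4


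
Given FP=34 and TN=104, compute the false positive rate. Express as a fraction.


FPR = FP / (FP + TN) = 34 / 138 = 17/69.

17/69


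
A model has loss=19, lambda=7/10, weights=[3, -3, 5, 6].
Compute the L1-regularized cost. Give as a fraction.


L1 norm = sum(|w|) = 17. J = 19 + 7/10 * 17 = 309/10.

309/10


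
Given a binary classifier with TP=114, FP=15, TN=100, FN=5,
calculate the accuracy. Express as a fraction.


Accuracy = (TP + TN) / (TP + TN + FP + FN) = (114 + 100) / 234 = 107/117.

107/117


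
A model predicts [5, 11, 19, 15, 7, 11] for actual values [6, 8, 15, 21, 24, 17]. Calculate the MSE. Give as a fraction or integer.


MSE = (1/6) * ((6-5)^2=1 + (8-11)^2=9 + (15-19)^2=16 + (21-15)^2=36 + (24-7)^2=289 + (17-11)^2=36). Sum = 387. MSE = 129/2.

129/2


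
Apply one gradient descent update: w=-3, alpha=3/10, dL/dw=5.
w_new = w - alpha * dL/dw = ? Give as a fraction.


w_new = -3 - 3/10 * 5 = -3 - 3/2 = -9/2.

-9/2


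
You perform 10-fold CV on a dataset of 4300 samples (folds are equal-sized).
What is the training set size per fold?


Each validation fold has 4300/10 = 430 samples. Training set = 4300 - 430 = 3870.

3870


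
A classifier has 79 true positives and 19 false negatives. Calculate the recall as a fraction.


Recall = TP / (TP + FN) = 79 / 98 = 79/98.

79/98


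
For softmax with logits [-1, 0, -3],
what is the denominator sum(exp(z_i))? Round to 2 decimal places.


Denom = e^-1=0.3679 + e^0=1.0000 + e^-3=0.0498. Sum = 1.4177, which rounds to 1.42.

1.42


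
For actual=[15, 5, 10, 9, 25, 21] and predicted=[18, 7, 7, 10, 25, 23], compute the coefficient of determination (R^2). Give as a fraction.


Mean(y) = 85/6. SS_res = 27. SS_tot = 1757/6. R^2 = 1 - 27/(1757/6) = 1595/1757.

1595/1757


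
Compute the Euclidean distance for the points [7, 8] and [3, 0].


d = sqrt(sum of squared differences). (7-3)^2=16, (8-0)^2=64. Sum = 80.

sqrt(80)


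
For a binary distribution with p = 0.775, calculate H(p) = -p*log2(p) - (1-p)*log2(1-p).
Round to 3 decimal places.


H = -0.775*log2(0.775) - 0.225*log2(0.225) = 0.769.

0.769


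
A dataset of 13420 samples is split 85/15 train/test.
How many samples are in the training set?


Test set = 13420 * 15% = 2013. Training set = 13420 - 2013 = 11407.

11407


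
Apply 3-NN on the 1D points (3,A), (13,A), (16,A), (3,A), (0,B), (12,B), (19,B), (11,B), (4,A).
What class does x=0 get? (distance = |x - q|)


Distances: |3-0|=3, |13-0|=13, |16-0|=16, |3-0|=3, |0-0|=0, |12-0|=12, |19-0|=19, |11-0|=11, |4-0|=4. 3 nearest: (0,B), (3,A), (3,A). Counts: {'B': 1, 'A': 2}. Majority class: A.

A


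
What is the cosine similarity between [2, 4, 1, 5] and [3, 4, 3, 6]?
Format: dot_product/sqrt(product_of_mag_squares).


dot = 55. |a|^2 = 46, |b|^2 = 70. cos = 55/sqrt(3220).

55/sqrt(3220)


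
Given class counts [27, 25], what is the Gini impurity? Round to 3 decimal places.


Total = 52. Proportions: 27/52, 25/52. sum(p_i^2) = 0.5007. Gini = 1 - 0.5007 = 0.4993, which rounds to 0.499.

0.499


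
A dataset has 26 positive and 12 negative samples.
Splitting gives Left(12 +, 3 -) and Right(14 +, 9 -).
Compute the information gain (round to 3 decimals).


H(parent) = 0.8997. H(left) = 0.7219, H(right) = 0.9656. Weighted = (15/38)*0.7219 + (23/38)*0.9656 = 0.8694. IG = 0.8997 - 0.8694 = 0.0303, which rounds to 0.030.

0.030


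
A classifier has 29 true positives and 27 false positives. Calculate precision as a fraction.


Precision = TP / (TP + FP) = 29 / 56 = 29/56.

29/56


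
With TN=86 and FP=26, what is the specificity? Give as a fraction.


Specificity = TN / (TN + FP) = 86 / 112 = 43/56.

43/56


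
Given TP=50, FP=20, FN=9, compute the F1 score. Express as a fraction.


Precision = 50/70 = 5/7. Recall = 50/59 = 50/59. F1 = 2*P*R/(P+R) = 100/129.

100/129


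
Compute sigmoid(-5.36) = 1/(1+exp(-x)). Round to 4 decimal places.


sigma(-5.36) = 1/(1+e^(5.36)) = 1/(1+212.724946) = 1/213.724946 = 0.0047.

0.0047


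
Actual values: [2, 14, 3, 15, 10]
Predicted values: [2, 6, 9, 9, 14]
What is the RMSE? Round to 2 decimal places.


MSE = 30.4000. RMSE = sqrt(30.4000) = 5.51.

5.51


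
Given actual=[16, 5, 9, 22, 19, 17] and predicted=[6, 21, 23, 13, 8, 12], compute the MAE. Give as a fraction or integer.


MAE = (1/6) * (|16-6|=10 + |5-21|=16 + |9-23|=14 + |22-13|=9 + |19-8|=11 + |17-12|=5). Sum = 65. MAE = 65/6.

65/6


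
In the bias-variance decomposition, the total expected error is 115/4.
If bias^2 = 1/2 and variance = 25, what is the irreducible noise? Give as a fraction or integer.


Total error = bias^2 + variance + irreducible noise. So irreducible noise = 115/4 - 1/2 - 25 = 13/4.

13/4


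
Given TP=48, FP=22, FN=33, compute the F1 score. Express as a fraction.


Precision = 48/70 = 24/35. Recall = 48/81 = 16/27. F1 = 2*P*R/(P+R) = 96/151.

96/151


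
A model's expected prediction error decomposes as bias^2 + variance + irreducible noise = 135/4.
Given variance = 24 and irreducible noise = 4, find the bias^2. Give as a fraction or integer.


Total error = bias^2 + variance + irreducible noise. So bias^2 = 135/4 - 24 - 4 = 23/4.

23/4


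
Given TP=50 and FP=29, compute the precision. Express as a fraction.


Precision = TP / (TP + FP) = 50 / 79 = 50/79.

50/79


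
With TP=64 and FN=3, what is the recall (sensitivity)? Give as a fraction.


Recall = TP / (TP + FN) = 64 / 67 = 64/67.

64/67


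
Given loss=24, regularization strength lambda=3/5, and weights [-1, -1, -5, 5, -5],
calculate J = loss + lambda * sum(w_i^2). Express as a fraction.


L2 sq norm = sum(w^2) = 77. J = 24 + 3/5 * 77 = 351/5.

351/5


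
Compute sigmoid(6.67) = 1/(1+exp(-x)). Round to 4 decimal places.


sigma(6.67) = 1/(1+e^(-6.67)) = 1/(1+0.001268) = 1/1.001268 = 0.9987.

0.9987


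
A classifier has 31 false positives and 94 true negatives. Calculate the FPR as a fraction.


FPR = FP / (FP + TN) = 31 / 125 = 31/125.

31/125


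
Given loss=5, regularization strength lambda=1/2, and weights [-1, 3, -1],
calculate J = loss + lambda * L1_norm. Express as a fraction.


L1 norm = sum(|w|) = 5. J = 5 + 1/2 * 5 = 15/2.

15/2


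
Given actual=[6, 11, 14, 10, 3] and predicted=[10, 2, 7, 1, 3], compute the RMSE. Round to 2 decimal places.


MSE = 45.4000. RMSE = sqrt(45.4000) = 6.74.

6.74


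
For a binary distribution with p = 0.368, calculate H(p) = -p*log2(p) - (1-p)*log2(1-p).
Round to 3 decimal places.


H = -0.368*log2(0.368) - 0.632*log2(0.632) = 0.949.

0.949


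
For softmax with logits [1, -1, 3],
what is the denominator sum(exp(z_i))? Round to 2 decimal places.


Denom = e^1=2.7183 + e^-1=0.3679 + e^3=20.0855. Sum = 23.1717, which rounds to 23.17.

23.17


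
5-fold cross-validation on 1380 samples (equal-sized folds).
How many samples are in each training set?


Each validation fold has 1380/5 = 276 samples. Training set = 1380 - 276 = 1104.

1104


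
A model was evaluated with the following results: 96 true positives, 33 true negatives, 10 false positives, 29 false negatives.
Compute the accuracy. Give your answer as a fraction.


Accuracy = (TP + TN) / (TP + TN + FP + FN) = (96 + 33) / 168 = 43/56.

43/56


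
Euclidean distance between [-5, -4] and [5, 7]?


d = sqrt(sum of squared differences). (-5-5)^2=100, (-4-7)^2=121. Sum = 221.

sqrt(221)


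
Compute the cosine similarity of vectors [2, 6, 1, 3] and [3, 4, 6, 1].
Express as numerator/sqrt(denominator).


dot = 39. |a|^2 = 50, |b|^2 = 62. cos = 39/sqrt(3100).

39/sqrt(3100)


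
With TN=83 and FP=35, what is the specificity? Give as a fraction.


Specificity = TN / (TN + FP) = 83 / 118 = 83/118.

83/118


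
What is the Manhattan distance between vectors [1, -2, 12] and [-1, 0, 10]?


d = sum of absolute differences: |1--1|=2 + |-2-0|=2 + |12-10|=2 = 6.

6


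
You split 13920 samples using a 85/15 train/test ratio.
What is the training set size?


Test set = 13920 * 15% = 2088. Training set = 13920 - 2088 = 11832.

11832


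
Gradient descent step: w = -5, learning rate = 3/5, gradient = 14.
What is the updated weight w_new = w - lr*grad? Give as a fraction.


w_new = -5 - 3/5 * 14 = -5 - 42/5 = -67/5.

-67/5


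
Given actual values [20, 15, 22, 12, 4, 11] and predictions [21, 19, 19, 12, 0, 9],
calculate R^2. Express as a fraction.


Mean(y) = 14. SS_res = 46. SS_tot = 214. R^2 = 1 - 46/(214) = 84/107.

84/107


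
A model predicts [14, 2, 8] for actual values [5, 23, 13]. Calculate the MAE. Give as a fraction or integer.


MAE = (1/3) * (|5-14|=9 + |23-2|=21 + |13-8|=5). Sum = 35. MAE = 35/3.

35/3


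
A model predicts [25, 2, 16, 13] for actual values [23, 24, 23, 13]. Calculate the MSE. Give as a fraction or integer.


MSE = (1/4) * ((23-25)^2=4 + (24-2)^2=484 + (23-16)^2=49 + (13-13)^2=0). Sum = 537. MSE = 537/4.

537/4


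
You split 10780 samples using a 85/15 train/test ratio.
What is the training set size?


Test set = 10780 * 15% = 1617. Training set = 10780 - 1617 = 9163.

9163


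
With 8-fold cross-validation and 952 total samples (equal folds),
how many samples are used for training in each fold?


Each validation fold has 952/8 = 119 samples. Training set = 952 - 119 = 833.

833


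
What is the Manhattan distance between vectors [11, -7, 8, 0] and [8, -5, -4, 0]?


d = sum of absolute differences: |11-8|=3 + |-7--5|=2 + |8--4|=12 + |0-0|=0 = 17.

17


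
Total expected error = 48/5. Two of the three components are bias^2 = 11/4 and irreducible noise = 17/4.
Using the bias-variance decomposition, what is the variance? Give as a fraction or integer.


Total error = bias^2 + variance + irreducible noise. So variance = 48/5 - 11/4 - 17/4 = 13/5.

13/5


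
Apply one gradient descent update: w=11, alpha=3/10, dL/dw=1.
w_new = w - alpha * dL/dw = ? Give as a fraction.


w_new = 11 - 3/10 * 1 = 11 - 3/10 = 107/10.

107/10


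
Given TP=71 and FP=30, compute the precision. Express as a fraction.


Precision = TP / (TP + FP) = 71 / 101 = 71/101.

71/101


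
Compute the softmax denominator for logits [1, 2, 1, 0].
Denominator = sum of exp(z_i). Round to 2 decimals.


Denom = e^1=2.7183 + e^2=7.3891 + e^1=2.7183 + e^0=1.0000. Sum = 13.8257, which rounds to 13.83.

13.83


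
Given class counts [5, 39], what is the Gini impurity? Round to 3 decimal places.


Total = 44. Proportions: 5/44, 39/44. sum(p_i^2) = 0.7986. Gini = 1 - 0.7986 = 0.2014, which rounds to 0.201.

0.201


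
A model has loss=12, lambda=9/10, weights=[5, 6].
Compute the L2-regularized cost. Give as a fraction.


L2 sq norm = sum(w^2) = 61. J = 12 + 9/10 * 61 = 669/10.

669/10


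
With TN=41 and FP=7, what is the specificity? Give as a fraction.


Specificity = TN / (TN + FP) = 41 / 48 = 41/48.

41/48


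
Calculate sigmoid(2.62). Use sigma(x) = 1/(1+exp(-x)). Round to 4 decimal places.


sigma(2.62) = 1/(1+e^(-2.62)) = 1/(1+0.072803) = 1/1.072803 = 0.9321.

0.9321


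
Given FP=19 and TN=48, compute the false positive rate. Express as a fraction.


FPR = FP / (FP + TN) = 19 / 67 = 19/67.

19/67


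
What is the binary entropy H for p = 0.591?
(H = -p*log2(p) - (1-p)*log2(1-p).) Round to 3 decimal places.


H = -0.591*log2(0.591) - 0.409*log2(0.409) = 0.976.

0.976


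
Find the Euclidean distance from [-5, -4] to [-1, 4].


d = sqrt(sum of squared differences). (-5--1)^2=16, (-4-4)^2=64. Sum = 80.

sqrt(80)


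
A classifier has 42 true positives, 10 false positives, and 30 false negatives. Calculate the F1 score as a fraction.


Precision = 42/52 = 21/26. Recall = 42/72 = 7/12. F1 = 2*P*R/(P+R) = 21/31.

21/31


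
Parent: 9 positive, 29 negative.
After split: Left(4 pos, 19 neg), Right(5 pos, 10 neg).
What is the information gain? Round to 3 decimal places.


H(parent) = 0.7897. H(left) = 0.6666, H(right) = 0.9183. Weighted = (23/38)*0.6666 + (15/38)*0.9183 = 0.7660. IG = 0.7897 - 0.7660 = 0.0237, which rounds to 0.024.

0.024


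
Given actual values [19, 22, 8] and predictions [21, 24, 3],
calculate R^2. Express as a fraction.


Mean(y) = 49/3. SS_res = 33. SS_tot = 326/3. R^2 = 1 - 33/(326/3) = 227/326.

227/326


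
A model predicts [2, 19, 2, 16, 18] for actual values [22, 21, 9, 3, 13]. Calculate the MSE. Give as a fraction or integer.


MSE = (1/5) * ((22-2)^2=400 + (21-19)^2=4 + (9-2)^2=49 + (3-16)^2=169 + (13-18)^2=25). Sum = 647. MSE = 647/5.

647/5


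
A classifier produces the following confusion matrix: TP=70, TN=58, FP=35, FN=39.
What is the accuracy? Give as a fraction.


Accuracy = (TP + TN) / (TP + TN + FP + FN) = (70 + 58) / 202 = 64/101.

64/101


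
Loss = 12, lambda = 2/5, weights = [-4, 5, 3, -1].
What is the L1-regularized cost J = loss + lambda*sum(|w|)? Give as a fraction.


L1 norm = sum(|w|) = 13. J = 12 + 2/5 * 13 = 86/5.

86/5


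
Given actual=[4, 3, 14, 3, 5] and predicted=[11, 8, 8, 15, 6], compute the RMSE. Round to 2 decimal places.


MSE = 51.0000. RMSE = sqrt(51.0000) = 7.14.

7.14


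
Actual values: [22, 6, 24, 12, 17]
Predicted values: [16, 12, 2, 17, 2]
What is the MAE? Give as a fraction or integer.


MAE = (1/5) * (|22-16|=6 + |6-12|=6 + |24-2|=22 + |12-17|=5 + |17-2|=15). Sum = 54. MAE = 54/5.

54/5


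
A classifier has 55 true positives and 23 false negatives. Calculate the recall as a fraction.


Recall = TP / (TP + FN) = 55 / 78 = 55/78.

55/78


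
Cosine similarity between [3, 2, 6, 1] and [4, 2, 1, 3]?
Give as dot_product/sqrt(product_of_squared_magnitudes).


dot = 25. |a|^2 = 50, |b|^2 = 30. cos = 25/sqrt(1500).

25/sqrt(1500)


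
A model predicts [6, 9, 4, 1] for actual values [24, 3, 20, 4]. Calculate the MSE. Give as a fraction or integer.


MSE = (1/4) * ((24-6)^2=324 + (3-9)^2=36 + (20-4)^2=256 + (4-1)^2=9). Sum = 625. MSE = 625/4.

625/4


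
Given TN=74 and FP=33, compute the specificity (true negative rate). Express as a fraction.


Specificity = TN / (TN + FP) = 74 / 107 = 74/107.

74/107


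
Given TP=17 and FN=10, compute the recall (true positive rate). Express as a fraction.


Recall = TP / (TP + FN) = 17 / 27 = 17/27.

17/27


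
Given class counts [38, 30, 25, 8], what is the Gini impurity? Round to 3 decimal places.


Total = 101. Proportions: 38/101, 30/101, 25/101, 8/101. sum(p_i^2) = 0.2973. Gini = 1 - 0.2973 = 0.7027, which rounds to 0.703.

0.703


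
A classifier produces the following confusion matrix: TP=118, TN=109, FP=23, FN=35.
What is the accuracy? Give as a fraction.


Accuracy = (TP + TN) / (TP + TN + FP + FN) = (118 + 109) / 285 = 227/285.

227/285


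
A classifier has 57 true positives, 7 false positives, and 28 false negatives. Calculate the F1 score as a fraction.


Precision = 57/64 = 57/64. Recall = 57/85 = 57/85. F1 = 2*P*R/(P+R) = 114/149.

114/149


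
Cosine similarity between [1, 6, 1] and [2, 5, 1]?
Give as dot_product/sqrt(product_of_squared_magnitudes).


dot = 33. |a|^2 = 38, |b|^2 = 30. cos = 33/sqrt(1140).

33/sqrt(1140)


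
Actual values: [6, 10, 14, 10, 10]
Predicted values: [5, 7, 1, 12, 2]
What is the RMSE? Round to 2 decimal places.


MSE = 49.4000. RMSE = sqrt(49.4000) = 7.03.

7.03


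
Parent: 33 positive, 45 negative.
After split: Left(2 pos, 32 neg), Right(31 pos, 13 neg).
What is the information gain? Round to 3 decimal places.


H(parent) = 0.9829. H(left) = 0.3228, H(right) = 0.8757. Weighted = (34/78)*0.3228 + (44/78)*0.8757 = 0.6347. IG = 0.9829 - 0.6347 = 0.3482, which rounds to 0.348.

0.348


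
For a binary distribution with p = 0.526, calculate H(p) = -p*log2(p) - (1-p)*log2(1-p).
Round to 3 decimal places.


H = -0.526*log2(0.526) - 0.474*log2(0.474) = 0.998.

0.998


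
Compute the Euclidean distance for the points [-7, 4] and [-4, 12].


d = sqrt(sum of squared differences). (-7--4)^2=9, (4-12)^2=64. Sum = 73.

sqrt(73)


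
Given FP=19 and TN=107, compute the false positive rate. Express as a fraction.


FPR = FP / (FP + TN) = 19 / 126 = 19/126.

19/126


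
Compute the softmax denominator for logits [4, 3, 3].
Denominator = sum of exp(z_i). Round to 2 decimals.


Denom = e^4=54.5982 + e^3=20.0855 + e^3=20.0855. Sum = 94.7692, which rounds to 94.77.

94.77


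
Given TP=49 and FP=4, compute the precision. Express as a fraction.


Precision = TP / (TP + FP) = 49 / 53 = 49/53.

49/53


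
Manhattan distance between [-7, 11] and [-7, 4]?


d = sum of absolute differences: |-7--7|=0 + |11-4|=7 = 7.

7


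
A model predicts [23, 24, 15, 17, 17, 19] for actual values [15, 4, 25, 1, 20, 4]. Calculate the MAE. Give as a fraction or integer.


MAE = (1/6) * (|15-23|=8 + |4-24|=20 + |25-15|=10 + |1-17|=16 + |20-17|=3 + |4-19|=15). Sum = 72. MAE = 12.

12


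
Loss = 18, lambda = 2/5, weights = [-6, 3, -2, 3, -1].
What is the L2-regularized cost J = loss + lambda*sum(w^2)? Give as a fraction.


L2 sq norm = sum(w^2) = 59. J = 18 + 2/5 * 59 = 208/5.

208/5


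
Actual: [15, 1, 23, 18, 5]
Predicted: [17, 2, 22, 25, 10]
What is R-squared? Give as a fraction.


Mean(y) = 62/5. SS_res = 80. SS_tot = 1676/5. R^2 = 1 - 80/(1676/5) = 319/419.

319/419


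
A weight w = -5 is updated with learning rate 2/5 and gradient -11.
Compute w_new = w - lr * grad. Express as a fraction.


w_new = -5 - 2/5 * -11 = -5 - -22/5 = -3/5.

-3/5


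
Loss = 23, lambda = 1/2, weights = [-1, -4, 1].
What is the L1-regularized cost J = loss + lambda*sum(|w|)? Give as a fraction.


L1 norm = sum(|w|) = 6. J = 23 + 1/2 * 6 = 26.

26


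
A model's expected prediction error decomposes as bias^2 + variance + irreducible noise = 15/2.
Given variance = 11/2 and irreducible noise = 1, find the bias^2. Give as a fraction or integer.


Total error = bias^2 + variance + irreducible noise. So bias^2 = 15/2 - 11/2 - 1 = 1.

1


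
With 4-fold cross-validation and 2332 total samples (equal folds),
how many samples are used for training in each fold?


Each validation fold has 2332/4 = 583 samples. Training set = 2332 - 583 = 1749.

1749


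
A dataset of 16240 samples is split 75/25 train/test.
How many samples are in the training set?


Test set = 16240 * 25% = 4060. Training set = 16240 - 4060 = 12180.

12180


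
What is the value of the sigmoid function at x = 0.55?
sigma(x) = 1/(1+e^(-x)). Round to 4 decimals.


sigma(0.55) = 1/(1+e^(-0.55)) = 1/(1+0.576950) = 1/1.576950 = 0.6341.

0.6341


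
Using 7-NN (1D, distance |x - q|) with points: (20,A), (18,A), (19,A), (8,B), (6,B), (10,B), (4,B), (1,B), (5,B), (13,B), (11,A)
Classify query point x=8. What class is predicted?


Distances: |20-8|=12, |18-8|=10, |19-8|=11, |8-8|=0, |6-8|=2, |10-8|=2, |4-8|=4, |1-8|=7, |5-8|=3, |13-8|=5, |11-8|=3. 7 nearest: (8,B), (6,B), (10,B), (11,A), (5,B), (4,B), (13,B). Counts: {'B': 6, 'A': 1}. Majority class: B.

B


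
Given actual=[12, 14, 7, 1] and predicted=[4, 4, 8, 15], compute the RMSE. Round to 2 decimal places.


MSE = 90.2500. RMSE = sqrt(90.2500) = 9.50.

9.50


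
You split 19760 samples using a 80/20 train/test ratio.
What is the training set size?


Test set = 19760 * 20% = 3952. Training set = 19760 - 3952 = 15808.

15808


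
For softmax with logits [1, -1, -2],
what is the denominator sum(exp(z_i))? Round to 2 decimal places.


Denom = e^1=2.7183 + e^-1=0.3679 + e^-2=0.1353. Sum = 3.2215, which rounds to 3.22.

3.22


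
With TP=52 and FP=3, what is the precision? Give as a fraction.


Precision = TP / (TP + FP) = 52 / 55 = 52/55.

52/55


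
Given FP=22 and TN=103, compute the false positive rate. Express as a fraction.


FPR = FP / (FP + TN) = 22 / 125 = 22/125.

22/125


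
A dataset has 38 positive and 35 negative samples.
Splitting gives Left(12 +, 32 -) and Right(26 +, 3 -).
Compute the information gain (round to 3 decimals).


H(parent) = 0.9988. H(left) = 0.8454, H(right) = 0.4798. Weighted = (44/73)*0.8454 + (29/73)*0.4798 = 0.7002. IG = 0.9988 - 0.7002 = 0.2986, which rounds to 0.299.

0.299


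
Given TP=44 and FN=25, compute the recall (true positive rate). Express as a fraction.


Recall = TP / (TP + FN) = 44 / 69 = 44/69.

44/69


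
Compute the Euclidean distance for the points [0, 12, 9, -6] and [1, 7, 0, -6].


d = sqrt(sum of squared differences). (0-1)^2=1, (12-7)^2=25, (9-0)^2=81, (-6--6)^2=0. Sum = 107.

sqrt(107)


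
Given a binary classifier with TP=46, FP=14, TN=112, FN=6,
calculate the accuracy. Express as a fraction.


Accuracy = (TP + TN) / (TP + TN + FP + FN) = (46 + 112) / 178 = 79/89.

79/89


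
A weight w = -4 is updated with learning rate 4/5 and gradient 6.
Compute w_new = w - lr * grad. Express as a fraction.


w_new = -4 - 4/5 * 6 = -4 - 24/5 = -44/5.

-44/5


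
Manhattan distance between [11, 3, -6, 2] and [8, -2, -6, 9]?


d = sum of absolute differences: |11-8|=3 + |3--2|=5 + |-6--6|=0 + |2-9|=7 = 15.

15


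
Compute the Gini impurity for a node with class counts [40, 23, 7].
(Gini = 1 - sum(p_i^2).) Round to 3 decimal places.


Total = 70. Proportions: 40/70, 23/70, 7/70. sum(p_i^2) = 0.4445. Gini = 1 - 0.4445 = 0.5555, which rounds to 0.556.

0.556


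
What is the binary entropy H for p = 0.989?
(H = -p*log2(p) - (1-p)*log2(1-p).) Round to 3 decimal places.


H = -0.989*log2(0.989) - 0.011*log2(0.011) = 0.087.

0.087


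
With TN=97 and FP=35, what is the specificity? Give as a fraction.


Specificity = TN / (TN + FP) = 97 / 132 = 97/132.

97/132


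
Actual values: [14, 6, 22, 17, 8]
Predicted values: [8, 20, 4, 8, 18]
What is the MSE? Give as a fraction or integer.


MSE = (1/5) * ((14-8)^2=36 + (6-20)^2=196 + (22-4)^2=324 + (17-8)^2=81 + (8-18)^2=100). Sum = 737. MSE = 737/5.

737/5


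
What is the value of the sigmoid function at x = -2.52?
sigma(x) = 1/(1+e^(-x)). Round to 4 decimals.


sigma(-2.52) = 1/(1+e^(2.52)) = 1/(1+12.428597) = 1/13.428597 = 0.0745.

0.0745


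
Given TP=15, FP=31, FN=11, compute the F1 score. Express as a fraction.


Precision = 15/46 = 15/46. Recall = 15/26 = 15/26. F1 = 2*P*R/(P+R) = 5/12.

5/12


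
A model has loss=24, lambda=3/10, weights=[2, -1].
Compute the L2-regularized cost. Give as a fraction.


L2 sq norm = sum(w^2) = 5. J = 24 + 3/10 * 5 = 51/2.

51/2


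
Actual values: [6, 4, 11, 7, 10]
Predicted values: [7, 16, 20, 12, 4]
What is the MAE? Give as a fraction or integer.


MAE = (1/5) * (|6-7|=1 + |4-16|=12 + |11-20|=9 + |7-12|=5 + |10-4|=6). Sum = 33. MAE = 33/5.

33/5


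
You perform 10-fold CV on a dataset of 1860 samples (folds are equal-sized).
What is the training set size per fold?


Each validation fold has 1860/10 = 186 samples. Training set = 1860 - 186 = 1674.

1674


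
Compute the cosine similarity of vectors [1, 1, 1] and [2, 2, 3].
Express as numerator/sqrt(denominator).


dot = 7. |a|^2 = 3, |b|^2 = 17. cos = 7/sqrt(51).

7/sqrt(51)


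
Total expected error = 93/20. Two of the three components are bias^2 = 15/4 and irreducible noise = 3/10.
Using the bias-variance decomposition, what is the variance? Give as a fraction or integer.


Total error = bias^2 + variance + irreducible noise. So variance = 93/20 - 15/4 - 3/10 = 3/5.

3/5


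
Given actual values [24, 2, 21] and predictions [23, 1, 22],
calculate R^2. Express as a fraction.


Mean(y) = 47/3. SS_res = 3. SS_tot = 854/3. R^2 = 1 - 3/(854/3) = 845/854.

845/854


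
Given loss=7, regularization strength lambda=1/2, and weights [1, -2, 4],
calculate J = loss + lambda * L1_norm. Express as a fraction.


L1 norm = sum(|w|) = 7. J = 7 + 1/2 * 7 = 21/2.

21/2


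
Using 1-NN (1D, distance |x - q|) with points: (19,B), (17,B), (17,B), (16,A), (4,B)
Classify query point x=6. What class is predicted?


Distances: |19-6|=13, |17-6|=11, |17-6|=11, |16-6|=10, |4-6|=2. 1 nearest: (4,B). Counts: {'B': 1}. Majority class: B.

B


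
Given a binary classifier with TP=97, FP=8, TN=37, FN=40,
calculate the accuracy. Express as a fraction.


Accuracy = (TP + TN) / (TP + TN + FP + FN) = (97 + 37) / 182 = 67/91.

67/91


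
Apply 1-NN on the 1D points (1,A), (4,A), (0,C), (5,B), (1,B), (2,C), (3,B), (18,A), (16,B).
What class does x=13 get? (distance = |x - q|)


Distances: |1-13|=12, |4-13|=9, |0-13|=13, |5-13|=8, |1-13|=12, |2-13|=11, |3-13|=10, |18-13|=5, |16-13|=3. 1 nearest: (16,B). Counts: {'B': 1}. Majority class: B.

B


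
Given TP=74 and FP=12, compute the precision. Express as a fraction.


Precision = TP / (TP + FP) = 74 / 86 = 37/43.

37/43


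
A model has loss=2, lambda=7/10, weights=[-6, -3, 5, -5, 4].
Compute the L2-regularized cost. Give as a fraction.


L2 sq norm = sum(w^2) = 111. J = 2 + 7/10 * 111 = 797/10.

797/10


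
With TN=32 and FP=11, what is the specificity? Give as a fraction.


Specificity = TN / (TN + FP) = 32 / 43 = 32/43.

32/43


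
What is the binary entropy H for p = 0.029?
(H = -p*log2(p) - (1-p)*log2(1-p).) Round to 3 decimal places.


H = -0.029*log2(0.029) - 0.971*log2(0.971) = 0.189.

0.189


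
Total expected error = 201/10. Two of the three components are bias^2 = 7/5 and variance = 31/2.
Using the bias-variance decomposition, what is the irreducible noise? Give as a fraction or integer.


Total error = bias^2 + variance + irreducible noise. So irreducible noise = 201/10 - 7/5 - 31/2 = 16/5.

16/5


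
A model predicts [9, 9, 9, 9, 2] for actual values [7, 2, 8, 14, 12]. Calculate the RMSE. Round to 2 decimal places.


MSE = 35.8000. RMSE = sqrt(35.8000) = 5.98.

5.98


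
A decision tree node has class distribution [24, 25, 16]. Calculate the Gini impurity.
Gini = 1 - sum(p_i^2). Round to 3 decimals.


Total = 65. Proportions: 24/65, 25/65, 16/65. sum(p_i^2) = 0.3449. Gini = 1 - 0.3449 = 0.6551, which rounds to 0.655.

0.655


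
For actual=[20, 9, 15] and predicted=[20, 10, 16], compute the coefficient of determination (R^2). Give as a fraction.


Mean(y) = 44/3. SS_res = 2. SS_tot = 182/3. R^2 = 1 - 2/(182/3) = 88/91.

88/91


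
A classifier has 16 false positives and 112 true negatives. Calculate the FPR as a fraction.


FPR = FP / (FP + TN) = 16 / 128 = 1/8.

1/8


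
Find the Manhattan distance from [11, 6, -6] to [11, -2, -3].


d = sum of absolute differences: |11-11|=0 + |6--2|=8 + |-6--3|=3 = 11.

11


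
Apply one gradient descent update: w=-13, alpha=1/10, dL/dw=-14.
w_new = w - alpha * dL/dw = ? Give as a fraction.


w_new = -13 - 1/10 * -14 = -13 - -7/5 = -58/5.

-58/5


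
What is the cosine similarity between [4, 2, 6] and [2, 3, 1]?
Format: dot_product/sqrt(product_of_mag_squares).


dot = 20. |a|^2 = 56, |b|^2 = 14. cos = 20/sqrt(784).

20/sqrt(784)


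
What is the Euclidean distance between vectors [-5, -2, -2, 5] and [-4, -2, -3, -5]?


d = sqrt(sum of squared differences). (-5--4)^2=1, (-2--2)^2=0, (-2--3)^2=1, (5--5)^2=100. Sum = 102.

sqrt(102)


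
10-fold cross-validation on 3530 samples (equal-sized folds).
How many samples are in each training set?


Each validation fold has 3530/10 = 353 samples. Training set = 3530 - 353 = 3177.

3177


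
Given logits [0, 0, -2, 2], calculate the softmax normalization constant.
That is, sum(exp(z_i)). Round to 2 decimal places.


Denom = e^0=1.0000 + e^0=1.0000 + e^-2=0.1353 + e^2=7.3891. Sum = 9.5244, which rounds to 9.52.

9.52


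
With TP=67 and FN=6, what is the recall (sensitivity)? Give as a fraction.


Recall = TP / (TP + FN) = 67 / 73 = 67/73.

67/73


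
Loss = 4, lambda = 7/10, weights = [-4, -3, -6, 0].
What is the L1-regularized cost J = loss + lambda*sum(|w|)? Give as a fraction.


L1 norm = sum(|w|) = 13. J = 4 + 7/10 * 13 = 131/10.

131/10


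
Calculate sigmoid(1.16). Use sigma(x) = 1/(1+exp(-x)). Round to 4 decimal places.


sigma(1.16) = 1/(1+e^(-1.16)) = 1/(1+0.313486) = 1/1.313486 = 0.7613.

0.7613


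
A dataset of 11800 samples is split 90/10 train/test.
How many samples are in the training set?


Test set = 11800 * 10% = 1180. Training set = 11800 - 1180 = 10620.

10620


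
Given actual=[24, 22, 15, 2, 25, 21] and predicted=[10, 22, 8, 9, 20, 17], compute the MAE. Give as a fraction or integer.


MAE = (1/6) * (|24-10|=14 + |22-22|=0 + |15-8|=7 + |2-9|=7 + |25-20|=5 + |21-17|=4). Sum = 37. MAE = 37/6.

37/6


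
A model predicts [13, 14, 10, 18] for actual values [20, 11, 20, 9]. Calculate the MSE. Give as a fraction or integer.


MSE = (1/4) * ((20-13)^2=49 + (11-14)^2=9 + (20-10)^2=100 + (9-18)^2=81). Sum = 239. MSE = 239/4.

239/4


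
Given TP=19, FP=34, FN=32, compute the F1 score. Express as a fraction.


Precision = 19/53 = 19/53. Recall = 19/51 = 19/51. F1 = 2*P*R/(P+R) = 19/52.

19/52


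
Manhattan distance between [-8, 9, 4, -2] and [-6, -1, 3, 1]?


d = sum of absolute differences: |-8--6|=2 + |9--1|=10 + |4-3|=1 + |-2-1|=3 = 16.

16


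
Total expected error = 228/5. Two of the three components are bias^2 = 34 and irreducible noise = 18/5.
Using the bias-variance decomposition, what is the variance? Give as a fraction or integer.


Total error = bias^2 + variance + irreducible noise. So variance = 228/5 - 34 - 18/5 = 8.

8


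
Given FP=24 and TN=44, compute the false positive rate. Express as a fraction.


FPR = FP / (FP + TN) = 24 / 68 = 6/17.

6/17


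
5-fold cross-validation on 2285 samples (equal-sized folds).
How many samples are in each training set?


Each validation fold has 2285/5 = 457 samples. Training set = 2285 - 457 = 1828.

1828


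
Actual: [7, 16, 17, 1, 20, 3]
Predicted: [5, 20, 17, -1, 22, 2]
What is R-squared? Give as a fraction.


Mean(y) = 32/3. SS_res = 29. SS_tot = 964/3. R^2 = 1 - 29/(964/3) = 877/964.

877/964


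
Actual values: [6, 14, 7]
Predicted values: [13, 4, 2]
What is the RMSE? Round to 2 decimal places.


MSE = 58.0000. RMSE = sqrt(58.0000) = 7.62.

7.62


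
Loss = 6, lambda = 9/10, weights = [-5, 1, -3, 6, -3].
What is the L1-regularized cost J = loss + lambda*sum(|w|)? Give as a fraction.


L1 norm = sum(|w|) = 18. J = 6 + 9/10 * 18 = 111/5.

111/5


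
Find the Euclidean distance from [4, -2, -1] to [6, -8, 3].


d = sqrt(sum of squared differences). (4-6)^2=4, (-2--8)^2=36, (-1-3)^2=16. Sum = 56.

sqrt(56)


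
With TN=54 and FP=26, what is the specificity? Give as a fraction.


Specificity = TN / (TN + FP) = 54 / 80 = 27/40.

27/40


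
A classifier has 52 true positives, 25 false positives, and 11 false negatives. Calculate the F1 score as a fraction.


Precision = 52/77 = 52/77. Recall = 52/63 = 52/63. F1 = 2*P*R/(P+R) = 26/35.

26/35


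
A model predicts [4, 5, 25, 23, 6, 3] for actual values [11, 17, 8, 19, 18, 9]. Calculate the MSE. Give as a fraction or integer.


MSE = (1/6) * ((11-4)^2=49 + (17-5)^2=144 + (8-25)^2=289 + (19-23)^2=16 + (18-6)^2=144 + (9-3)^2=36). Sum = 678. MSE = 113.

113


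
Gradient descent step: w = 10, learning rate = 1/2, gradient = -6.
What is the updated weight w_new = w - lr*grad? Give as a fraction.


w_new = 10 - 1/2 * -6 = 10 - -3 = 13.

13


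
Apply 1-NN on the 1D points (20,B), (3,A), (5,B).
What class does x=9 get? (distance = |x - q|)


Distances: |20-9|=11, |3-9|=6, |5-9|=4. 1 nearest: (5,B). Counts: {'B': 1}. Majority class: B.

B


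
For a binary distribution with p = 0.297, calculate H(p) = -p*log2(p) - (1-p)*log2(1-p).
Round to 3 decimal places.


H = -0.297*log2(0.297) - 0.703*log2(0.703) = 0.878.

0.878


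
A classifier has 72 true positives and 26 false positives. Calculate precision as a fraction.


Precision = TP / (TP + FP) = 72 / 98 = 36/49.

36/49


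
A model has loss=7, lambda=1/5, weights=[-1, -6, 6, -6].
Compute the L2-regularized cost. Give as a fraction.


L2 sq norm = sum(w^2) = 109. J = 7 + 1/5 * 109 = 144/5.

144/5


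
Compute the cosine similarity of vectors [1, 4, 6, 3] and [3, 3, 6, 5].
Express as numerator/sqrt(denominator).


dot = 66. |a|^2 = 62, |b|^2 = 79. cos = 66/sqrt(4898).

66/sqrt(4898)


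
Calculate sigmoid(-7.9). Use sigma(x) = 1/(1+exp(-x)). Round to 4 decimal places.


sigma(-7.9) = 1/(1+e^(7.9)) = 1/(1+2697.282328) = 1/2698.282328 = 0.0004.

0.0004


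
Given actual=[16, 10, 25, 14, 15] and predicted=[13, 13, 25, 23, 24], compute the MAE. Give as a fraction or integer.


MAE = (1/5) * (|16-13|=3 + |10-13|=3 + |25-25|=0 + |14-23|=9 + |15-24|=9). Sum = 24. MAE = 24/5.

24/5


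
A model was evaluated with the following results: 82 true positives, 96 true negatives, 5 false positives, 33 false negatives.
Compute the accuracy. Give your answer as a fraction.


Accuracy = (TP + TN) / (TP + TN + FP + FN) = (82 + 96) / 216 = 89/108.

89/108


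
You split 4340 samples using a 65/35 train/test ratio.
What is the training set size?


Test set = 4340 * 35% = 1519. Training set = 4340 - 1519 = 2821.

2821


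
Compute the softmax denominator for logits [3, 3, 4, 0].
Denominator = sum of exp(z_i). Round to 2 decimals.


Denom = e^3=20.0855 + e^3=20.0855 + e^4=54.5982 + e^0=1.0000. Sum = 95.7692, which rounds to 95.77.

95.77


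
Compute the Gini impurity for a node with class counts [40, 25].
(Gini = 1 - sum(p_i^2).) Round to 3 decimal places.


Total = 65. Proportions: 40/65, 25/65. sum(p_i^2) = 0.5266. Gini = 1 - 0.5266 = 0.4734, which rounds to 0.473.

0.473


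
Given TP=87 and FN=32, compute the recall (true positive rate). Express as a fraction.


Recall = TP / (TP + FN) = 87 / 119 = 87/119.

87/119


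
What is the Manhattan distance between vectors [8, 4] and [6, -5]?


d = sum of absolute differences: |8-6|=2 + |4--5|=9 = 11.

11


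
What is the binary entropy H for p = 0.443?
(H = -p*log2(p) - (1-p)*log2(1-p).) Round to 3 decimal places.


H = -0.443*log2(0.443) - 0.557*log2(0.557) = 0.991.

0.991


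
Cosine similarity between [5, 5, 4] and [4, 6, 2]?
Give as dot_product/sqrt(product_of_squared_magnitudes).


dot = 58. |a|^2 = 66, |b|^2 = 56. cos = 58/sqrt(3696).

58/sqrt(3696)


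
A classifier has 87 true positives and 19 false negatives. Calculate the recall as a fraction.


Recall = TP / (TP + FN) = 87 / 106 = 87/106.

87/106


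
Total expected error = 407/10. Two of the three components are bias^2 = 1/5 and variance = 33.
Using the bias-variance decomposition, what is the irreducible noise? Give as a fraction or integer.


Total error = bias^2 + variance + irreducible noise. So irreducible noise = 407/10 - 1/5 - 33 = 15/2.

15/2


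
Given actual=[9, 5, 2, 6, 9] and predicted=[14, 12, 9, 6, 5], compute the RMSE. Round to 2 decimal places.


MSE = 27.8000. RMSE = sqrt(27.8000) = 5.27.

5.27


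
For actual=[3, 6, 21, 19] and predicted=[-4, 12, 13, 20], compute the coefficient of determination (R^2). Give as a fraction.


Mean(y) = 49/4. SS_res = 150. SS_tot = 987/4. R^2 = 1 - 150/(987/4) = 129/329.

129/329


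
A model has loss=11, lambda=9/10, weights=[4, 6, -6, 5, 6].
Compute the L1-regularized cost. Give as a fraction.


L1 norm = sum(|w|) = 27. J = 11 + 9/10 * 27 = 353/10.

353/10


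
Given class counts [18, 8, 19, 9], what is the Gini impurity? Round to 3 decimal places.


Total = 54. Proportions: 18/54, 8/54, 19/54, 9/54. sum(p_i^2) = 0.2846. Gini = 1 - 0.2846 = 0.7154, which rounds to 0.715.

0.715


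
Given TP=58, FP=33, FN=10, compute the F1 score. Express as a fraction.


Precision = 58/91 = 58/91. Recall = 58/68 = 29/34. F1 = 2*P*R/(P+R) = 116/159.

116/159


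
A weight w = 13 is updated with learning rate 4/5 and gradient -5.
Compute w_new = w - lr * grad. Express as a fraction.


w_new = 13 - 4/5 * -5 = 13 - -4 = 17.

17


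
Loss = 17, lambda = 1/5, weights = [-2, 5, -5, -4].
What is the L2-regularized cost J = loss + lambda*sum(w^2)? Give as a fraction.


L2 sq norm = sum(w^2) = 70. J = 17 + 1/5 * 70 = 31.

31
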